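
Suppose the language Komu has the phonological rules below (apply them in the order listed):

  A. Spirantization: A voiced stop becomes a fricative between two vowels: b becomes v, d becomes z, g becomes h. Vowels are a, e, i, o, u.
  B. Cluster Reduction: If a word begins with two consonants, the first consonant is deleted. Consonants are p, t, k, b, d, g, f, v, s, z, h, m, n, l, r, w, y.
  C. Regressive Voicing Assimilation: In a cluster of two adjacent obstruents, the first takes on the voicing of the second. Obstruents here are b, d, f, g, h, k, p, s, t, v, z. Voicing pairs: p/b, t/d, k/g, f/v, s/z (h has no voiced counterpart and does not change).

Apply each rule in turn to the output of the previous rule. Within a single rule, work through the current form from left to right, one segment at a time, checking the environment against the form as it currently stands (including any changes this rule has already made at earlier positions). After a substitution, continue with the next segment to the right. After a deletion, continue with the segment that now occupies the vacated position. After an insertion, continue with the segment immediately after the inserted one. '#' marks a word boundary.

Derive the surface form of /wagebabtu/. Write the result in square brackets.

A Spirantization: [wagebabtu] → [wahevabtu]
B Cluster Reduction: no change — [wahevabtu]
C Regressive Voicing Assimilation: [wahevabtu] → [wahevaptu]

[wahevaptu]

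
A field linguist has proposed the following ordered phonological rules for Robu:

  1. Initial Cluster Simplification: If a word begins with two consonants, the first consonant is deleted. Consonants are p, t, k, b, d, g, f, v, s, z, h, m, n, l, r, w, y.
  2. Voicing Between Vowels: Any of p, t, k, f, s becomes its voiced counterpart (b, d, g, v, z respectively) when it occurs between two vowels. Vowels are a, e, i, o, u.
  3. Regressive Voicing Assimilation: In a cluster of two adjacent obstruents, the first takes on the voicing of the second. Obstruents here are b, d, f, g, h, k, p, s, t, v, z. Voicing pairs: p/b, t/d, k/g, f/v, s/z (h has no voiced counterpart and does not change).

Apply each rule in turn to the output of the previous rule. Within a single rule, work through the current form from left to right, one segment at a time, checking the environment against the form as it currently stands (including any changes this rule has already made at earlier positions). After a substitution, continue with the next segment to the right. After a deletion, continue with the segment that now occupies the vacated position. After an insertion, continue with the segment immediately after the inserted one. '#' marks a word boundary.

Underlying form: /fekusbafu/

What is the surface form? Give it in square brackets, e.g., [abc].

1 Initial Cluster Simplification: no change — [fekusbafu]
2 Voicing Between Vowels: [fekusbafu] → [fegusbavu]
3 Regressive Voicing Assimilation: [fegusbavu] → [feguzbavu]

[feguzbavu]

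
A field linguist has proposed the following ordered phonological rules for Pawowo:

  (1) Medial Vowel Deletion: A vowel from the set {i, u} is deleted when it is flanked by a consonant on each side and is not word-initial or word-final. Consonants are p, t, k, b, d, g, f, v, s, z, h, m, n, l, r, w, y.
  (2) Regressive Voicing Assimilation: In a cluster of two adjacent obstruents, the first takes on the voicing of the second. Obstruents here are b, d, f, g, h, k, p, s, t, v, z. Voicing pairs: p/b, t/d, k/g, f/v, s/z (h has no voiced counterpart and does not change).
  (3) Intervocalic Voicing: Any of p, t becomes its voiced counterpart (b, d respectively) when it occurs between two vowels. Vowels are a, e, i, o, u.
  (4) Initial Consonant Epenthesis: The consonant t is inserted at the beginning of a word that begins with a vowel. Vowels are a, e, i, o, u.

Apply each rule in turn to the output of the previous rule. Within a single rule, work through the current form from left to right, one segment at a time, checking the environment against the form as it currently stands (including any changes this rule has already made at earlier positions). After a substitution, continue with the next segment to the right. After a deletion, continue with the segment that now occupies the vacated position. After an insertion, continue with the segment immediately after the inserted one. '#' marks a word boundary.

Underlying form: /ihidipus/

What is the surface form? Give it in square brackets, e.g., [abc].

[tihtps]

(1) Medial Vowel Deletion: [ihidipus] → [ihdps]
(2) Regressive Voicing Assimilation: [ihdps] → [ihtps]
(3) Intervocalic Voicing: no change — [ihtps]
(4) Initial Consonant Epenthesis: [ihtps] → [tihtps]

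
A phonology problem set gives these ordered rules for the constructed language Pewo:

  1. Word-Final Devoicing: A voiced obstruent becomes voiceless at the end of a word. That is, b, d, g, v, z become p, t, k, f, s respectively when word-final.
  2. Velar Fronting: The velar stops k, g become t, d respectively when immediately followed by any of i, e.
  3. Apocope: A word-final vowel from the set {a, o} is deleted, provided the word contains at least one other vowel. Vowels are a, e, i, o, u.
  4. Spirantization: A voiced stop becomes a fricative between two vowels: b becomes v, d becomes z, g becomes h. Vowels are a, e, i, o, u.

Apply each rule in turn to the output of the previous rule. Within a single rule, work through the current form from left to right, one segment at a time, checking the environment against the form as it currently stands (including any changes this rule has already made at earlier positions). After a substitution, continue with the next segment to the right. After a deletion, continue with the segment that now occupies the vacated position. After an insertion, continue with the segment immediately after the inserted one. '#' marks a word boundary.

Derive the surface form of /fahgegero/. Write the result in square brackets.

[fahdezer]

1 Word-Final Devoicing: no change — [fahgegero]
2 Velar Fronting: [fahgegero] → [fahdedero]
3 Apocope: [fahdedero] → [fahdeder]
4 Spirantization: [fahdeder] → [fahdezer]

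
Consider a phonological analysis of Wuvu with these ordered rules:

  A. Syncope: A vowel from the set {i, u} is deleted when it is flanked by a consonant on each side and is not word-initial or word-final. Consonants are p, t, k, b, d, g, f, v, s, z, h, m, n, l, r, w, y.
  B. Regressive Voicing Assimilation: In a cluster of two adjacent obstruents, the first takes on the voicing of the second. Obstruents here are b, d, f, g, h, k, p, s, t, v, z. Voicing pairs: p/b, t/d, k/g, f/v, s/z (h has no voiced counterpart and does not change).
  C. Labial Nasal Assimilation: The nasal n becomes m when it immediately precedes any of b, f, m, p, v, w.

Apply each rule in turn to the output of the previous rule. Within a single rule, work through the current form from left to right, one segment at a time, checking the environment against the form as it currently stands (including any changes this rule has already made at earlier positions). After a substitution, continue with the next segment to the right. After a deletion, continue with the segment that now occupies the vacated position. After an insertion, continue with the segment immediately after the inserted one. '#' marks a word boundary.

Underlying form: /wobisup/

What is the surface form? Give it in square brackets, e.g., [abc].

[wopsp]

A Syncope: [wobisup] → [wobsp]
B Regressive Voicing Assimilation: [wobsp] → [wopsp]
C Labial Nasal Assimilation: no change — [wopsp]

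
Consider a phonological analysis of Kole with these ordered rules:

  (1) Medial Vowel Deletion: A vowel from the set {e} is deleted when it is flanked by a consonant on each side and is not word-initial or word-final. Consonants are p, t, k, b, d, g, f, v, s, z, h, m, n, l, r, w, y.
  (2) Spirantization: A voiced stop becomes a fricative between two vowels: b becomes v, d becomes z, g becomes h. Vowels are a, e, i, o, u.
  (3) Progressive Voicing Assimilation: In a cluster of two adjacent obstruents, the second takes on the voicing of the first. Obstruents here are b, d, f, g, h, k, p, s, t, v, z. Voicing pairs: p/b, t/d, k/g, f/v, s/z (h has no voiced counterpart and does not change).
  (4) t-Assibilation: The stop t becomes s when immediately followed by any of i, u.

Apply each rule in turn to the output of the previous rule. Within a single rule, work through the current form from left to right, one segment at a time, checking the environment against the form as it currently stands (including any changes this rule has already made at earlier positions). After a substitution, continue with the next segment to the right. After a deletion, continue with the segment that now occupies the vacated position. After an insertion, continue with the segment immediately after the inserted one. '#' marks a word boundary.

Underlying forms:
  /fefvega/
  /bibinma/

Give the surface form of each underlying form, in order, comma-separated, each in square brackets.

[fffka], [bivinma]

/fefvega/:
  (1) Medial Vowel Deletion: [fefvega] → [ffvga]
  (2) Spirantization: no change — [ffvga]
  (3) Progressive Voicing Assimilation: [ffvga] → [fffka]
  (4) t-Assibilation: no change — [fffka]
/bibinma/:
  (1) Medial Vowel Deletion: no change — [bibinma]
  (2) Spirantization: [bibinma] → [bivinma]
  (3) Progressive Voicing Assimilation: no change — [bivinma]
  (4) t-Assibilation: no change — [bivinma]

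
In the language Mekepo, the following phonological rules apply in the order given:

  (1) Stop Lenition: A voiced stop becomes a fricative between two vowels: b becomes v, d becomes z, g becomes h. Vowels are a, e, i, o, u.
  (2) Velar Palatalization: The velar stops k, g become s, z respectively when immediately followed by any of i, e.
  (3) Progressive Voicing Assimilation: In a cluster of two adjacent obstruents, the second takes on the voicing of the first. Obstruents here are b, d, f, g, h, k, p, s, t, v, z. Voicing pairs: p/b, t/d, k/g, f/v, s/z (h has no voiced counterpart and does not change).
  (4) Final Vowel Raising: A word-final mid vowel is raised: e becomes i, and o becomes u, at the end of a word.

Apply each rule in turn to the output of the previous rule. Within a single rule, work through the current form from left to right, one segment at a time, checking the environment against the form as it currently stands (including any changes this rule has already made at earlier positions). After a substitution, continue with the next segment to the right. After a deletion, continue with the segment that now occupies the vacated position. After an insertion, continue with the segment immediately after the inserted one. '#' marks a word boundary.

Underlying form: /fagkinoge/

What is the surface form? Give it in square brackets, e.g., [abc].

(1) Stop Lenition: [fagkinoge] → [fagkinohe]
(2) Velar Palatalization: [fagkinohe] → [fagsinohe]
(3) Progressive Voicing Assimilation: [fagsinohe] → [fagzinohe]
(4) Final Vowel Raising: [fagzinohe] → [fagzinohi]

[fagzinohi]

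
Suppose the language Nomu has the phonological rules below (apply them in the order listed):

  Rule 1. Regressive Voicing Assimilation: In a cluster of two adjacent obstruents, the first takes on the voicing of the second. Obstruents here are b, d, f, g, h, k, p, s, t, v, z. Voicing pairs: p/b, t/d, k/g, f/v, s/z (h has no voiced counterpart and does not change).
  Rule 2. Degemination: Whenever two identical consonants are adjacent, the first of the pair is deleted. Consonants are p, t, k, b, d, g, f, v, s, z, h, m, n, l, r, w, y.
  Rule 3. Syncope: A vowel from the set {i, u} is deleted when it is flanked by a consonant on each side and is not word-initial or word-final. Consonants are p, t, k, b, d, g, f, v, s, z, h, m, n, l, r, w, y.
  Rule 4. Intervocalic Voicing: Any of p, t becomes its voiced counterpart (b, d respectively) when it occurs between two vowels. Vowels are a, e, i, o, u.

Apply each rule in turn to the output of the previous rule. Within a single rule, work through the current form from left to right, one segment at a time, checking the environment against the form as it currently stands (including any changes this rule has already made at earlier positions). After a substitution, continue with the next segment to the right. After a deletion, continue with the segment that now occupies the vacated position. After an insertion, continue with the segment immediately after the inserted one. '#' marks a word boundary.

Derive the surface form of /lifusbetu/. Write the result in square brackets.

Rule 1 Regressive Voicing Assimilation: [lifusbetu] → [lifuzbetu]
Rule 2 Degemination: no change — [lifuzbetu]
Rule 3 Syncope: [lifuzbetu] → [lfzbetu]
Rule 4 Intervocalic Voicing: [lfzbetu] → [lfzbedu]

[lfzbedu]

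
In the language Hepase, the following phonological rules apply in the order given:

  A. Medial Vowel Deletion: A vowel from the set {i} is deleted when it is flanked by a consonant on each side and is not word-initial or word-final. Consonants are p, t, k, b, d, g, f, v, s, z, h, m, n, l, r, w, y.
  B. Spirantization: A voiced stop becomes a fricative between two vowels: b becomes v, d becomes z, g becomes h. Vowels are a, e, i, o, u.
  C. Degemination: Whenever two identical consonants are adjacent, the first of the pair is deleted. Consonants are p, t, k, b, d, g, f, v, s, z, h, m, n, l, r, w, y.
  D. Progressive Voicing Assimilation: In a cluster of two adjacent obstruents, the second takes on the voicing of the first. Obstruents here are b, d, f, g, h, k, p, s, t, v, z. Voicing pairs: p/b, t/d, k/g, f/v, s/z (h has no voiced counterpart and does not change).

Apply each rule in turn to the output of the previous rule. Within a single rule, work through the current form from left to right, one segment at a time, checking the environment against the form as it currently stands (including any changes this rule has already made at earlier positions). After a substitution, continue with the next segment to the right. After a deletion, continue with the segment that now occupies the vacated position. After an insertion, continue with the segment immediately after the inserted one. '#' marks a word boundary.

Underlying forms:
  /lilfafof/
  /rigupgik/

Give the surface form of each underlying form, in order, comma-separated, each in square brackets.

/lilfafof/:
  A Medial Vowel Deletion: [lilfafof] → [llfafof]
  B Spirantization: no change — [llfafof]
  C Degemination: [llfafof] → [lfafof]
  D Progressive Voicing Assimilation: no change — [lfafof]
/rigupgik/:
  A Medial Vowel Deletion: [rigupgik] → [rgupgk]
  B Spirantization: no change — [rgupgk]
  C Degemination: no change — [rgupgk]
  D Progressive Voicing Assimilation: [rgupgk] → [rgupkk]

[lfafof], [rgupkk]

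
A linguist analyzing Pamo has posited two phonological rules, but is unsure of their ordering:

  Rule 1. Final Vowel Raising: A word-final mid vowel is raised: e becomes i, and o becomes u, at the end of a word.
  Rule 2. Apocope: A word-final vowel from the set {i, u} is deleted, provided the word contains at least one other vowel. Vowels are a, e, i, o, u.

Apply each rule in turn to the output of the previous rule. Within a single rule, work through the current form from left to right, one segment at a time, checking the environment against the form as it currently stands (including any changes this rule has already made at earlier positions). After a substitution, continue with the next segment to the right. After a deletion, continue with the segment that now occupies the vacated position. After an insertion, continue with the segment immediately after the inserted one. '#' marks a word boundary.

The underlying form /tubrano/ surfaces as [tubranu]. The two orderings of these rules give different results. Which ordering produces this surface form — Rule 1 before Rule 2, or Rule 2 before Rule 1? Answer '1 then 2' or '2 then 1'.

Order 1 then 2:
  1 Final Vowel Raising: [tubrano] → [tubranu]
  2 Apocope: [tubranu] → [tubran]
  result: [tubran]
Order 2 then 1:
  2 Apocope: no change — [tubrano]
  1 Final Vowel Raising: [tubrano] → [tubranu]
  result: [tubranu]

2 then 1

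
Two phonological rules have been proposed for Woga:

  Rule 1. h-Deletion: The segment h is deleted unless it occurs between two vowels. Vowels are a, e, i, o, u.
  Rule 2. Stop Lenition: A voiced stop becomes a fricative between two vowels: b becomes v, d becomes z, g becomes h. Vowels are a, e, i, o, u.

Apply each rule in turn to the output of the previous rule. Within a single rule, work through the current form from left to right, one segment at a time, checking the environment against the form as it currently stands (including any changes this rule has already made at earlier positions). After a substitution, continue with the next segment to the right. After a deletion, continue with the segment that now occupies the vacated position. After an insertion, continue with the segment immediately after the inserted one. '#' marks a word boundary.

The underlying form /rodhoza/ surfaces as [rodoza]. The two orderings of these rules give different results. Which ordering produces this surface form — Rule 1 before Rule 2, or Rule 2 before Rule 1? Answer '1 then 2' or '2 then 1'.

Order 1 then 2:
  1 h-Deletion: [rodhoza] → [rodoza]
  2 Stop Lenition: [rodoza] → [rozoza]
  result: [rozoza]
Order 2 then 1:
  2 Stop Lenition: no change — [rodhoza]
  1 h-Deletion: [rodhoza] → [rodoza]
  result: [rodoza]

2 then 1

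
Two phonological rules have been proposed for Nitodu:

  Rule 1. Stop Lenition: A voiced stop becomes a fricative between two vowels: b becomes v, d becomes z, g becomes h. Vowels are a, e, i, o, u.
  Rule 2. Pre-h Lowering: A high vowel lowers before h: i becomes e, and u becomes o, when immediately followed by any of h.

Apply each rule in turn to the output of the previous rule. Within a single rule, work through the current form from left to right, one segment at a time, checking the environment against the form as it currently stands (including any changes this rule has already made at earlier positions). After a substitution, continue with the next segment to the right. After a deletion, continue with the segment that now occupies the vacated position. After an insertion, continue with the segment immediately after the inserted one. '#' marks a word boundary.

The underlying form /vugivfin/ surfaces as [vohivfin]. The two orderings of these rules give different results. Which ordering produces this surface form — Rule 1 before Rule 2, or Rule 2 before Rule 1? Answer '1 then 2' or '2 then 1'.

1 then 2

Order 1 then 2:
  1 Stop Lenition: [vugivfin] → [vuhivfin]
  2 Pre-h Lowering: [vuhivfin] → [vohivfin]
  result: [vohivfin]
Order 2 then 1:
  2 Pre-h Lowering: no change — [vugivfin]
  1 Stop Lenition: [vugivfin] → [vuhivfin]
  result: [vuhivfin]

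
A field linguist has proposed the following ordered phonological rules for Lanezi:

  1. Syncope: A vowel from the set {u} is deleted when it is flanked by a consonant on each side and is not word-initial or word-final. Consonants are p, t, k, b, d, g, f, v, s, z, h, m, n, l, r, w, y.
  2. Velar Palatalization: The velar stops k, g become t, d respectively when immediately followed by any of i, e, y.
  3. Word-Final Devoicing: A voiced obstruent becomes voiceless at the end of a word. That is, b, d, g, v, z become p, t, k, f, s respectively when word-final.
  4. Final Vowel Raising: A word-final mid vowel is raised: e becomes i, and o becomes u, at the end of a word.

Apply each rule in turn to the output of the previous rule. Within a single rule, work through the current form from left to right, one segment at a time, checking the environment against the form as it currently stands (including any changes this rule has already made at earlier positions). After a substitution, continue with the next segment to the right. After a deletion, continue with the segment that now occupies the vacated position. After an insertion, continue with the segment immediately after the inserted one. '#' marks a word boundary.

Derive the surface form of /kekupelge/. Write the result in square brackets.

[tekpeldi]

1 Syncope: [kekupelge] → [kekpelge]
2 Velar Palatalization: [kekpelge] → [tekpelde]
3 Word-Final Devoicing: no change — [tekpelde]
4 Final Vowel Raising: [tekpelde] → [tekpeldi]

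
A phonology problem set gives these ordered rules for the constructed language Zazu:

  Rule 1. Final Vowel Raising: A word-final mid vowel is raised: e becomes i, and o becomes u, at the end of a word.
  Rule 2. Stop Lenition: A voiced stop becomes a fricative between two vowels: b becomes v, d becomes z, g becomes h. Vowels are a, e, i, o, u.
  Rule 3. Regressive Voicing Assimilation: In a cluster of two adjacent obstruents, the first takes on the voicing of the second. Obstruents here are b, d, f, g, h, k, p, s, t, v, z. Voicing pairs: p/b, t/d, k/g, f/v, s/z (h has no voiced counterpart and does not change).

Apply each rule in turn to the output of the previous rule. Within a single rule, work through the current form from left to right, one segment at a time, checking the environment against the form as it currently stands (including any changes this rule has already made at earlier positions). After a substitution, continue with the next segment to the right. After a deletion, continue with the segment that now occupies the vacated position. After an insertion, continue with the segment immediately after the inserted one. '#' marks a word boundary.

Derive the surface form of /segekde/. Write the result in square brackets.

[sehegdi]

Rule 1 Final Vowel Raising: [segekde] → [segekdi]
Rule 2 Stop Lenition: [segekdi] → [sehekdi]
Rule 3 Regressive Voicing Assimilation: [sehekdi] → [sehegdi]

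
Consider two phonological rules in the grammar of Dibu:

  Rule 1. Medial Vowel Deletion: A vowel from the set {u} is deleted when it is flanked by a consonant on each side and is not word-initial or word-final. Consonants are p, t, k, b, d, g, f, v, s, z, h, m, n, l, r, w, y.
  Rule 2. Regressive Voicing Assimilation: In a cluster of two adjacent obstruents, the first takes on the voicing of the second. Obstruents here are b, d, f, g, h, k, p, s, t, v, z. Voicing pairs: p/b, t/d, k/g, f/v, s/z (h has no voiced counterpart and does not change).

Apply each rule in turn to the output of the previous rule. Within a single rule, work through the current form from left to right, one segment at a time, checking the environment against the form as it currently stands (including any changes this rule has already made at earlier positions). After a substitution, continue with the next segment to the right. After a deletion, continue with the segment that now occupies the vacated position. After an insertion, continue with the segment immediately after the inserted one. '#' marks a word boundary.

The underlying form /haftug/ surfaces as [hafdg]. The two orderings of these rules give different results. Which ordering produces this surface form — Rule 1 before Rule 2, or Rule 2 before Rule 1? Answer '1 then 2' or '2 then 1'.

Order 1 then 2:
  1 Medial Vowel Deletion: [haftug] → [haftg]
  2 Regressive Voicing Assimilation: [haftg] → [hafdg]
  result: [hafdg]
Order 2 then 1:
  2 Regressive Voicing Assimilation: no change — [haftug]
  1 Medial Vowel Deletion: [haftug] → [haftg]
  result: [haftg]

1 then 2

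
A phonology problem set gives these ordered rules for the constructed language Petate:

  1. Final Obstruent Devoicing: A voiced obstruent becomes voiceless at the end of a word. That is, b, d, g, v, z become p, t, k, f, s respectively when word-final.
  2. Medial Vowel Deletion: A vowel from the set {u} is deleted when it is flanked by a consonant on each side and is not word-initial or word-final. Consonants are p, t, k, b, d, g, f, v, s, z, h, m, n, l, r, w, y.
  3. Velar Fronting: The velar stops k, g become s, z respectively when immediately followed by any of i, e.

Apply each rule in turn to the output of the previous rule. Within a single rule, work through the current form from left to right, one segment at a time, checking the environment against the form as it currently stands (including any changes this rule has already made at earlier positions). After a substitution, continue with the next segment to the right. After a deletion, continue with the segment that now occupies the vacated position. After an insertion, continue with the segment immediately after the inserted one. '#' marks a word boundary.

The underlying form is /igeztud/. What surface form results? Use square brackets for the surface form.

1 Final Obstruent Devoicing: [igeztud] → [igeztut]
2 Medial Vowel Deletion: [igeztut] → [igeztt]
3 Velar Fronting: [igeztt] → [izeztt]

[izeztt]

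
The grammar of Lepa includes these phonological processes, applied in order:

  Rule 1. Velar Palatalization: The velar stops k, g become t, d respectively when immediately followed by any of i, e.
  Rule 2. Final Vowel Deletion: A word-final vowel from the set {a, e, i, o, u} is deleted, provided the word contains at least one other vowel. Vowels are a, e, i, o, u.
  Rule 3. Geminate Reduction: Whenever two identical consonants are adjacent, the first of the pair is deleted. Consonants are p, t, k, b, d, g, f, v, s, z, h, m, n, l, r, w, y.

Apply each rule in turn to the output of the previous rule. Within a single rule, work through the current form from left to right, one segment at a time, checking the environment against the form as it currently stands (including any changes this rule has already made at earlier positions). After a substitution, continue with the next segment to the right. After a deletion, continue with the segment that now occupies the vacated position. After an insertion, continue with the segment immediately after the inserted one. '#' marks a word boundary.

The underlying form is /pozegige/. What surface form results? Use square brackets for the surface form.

[pozedid]

Rule 1 Velar Palatalization: [pozegige] → [pozedide]
Rule 2 Final Vowel Deletion: [pozedide] → [pozedid]
Rule 3 Geminate Reduction: no change — [pozedid]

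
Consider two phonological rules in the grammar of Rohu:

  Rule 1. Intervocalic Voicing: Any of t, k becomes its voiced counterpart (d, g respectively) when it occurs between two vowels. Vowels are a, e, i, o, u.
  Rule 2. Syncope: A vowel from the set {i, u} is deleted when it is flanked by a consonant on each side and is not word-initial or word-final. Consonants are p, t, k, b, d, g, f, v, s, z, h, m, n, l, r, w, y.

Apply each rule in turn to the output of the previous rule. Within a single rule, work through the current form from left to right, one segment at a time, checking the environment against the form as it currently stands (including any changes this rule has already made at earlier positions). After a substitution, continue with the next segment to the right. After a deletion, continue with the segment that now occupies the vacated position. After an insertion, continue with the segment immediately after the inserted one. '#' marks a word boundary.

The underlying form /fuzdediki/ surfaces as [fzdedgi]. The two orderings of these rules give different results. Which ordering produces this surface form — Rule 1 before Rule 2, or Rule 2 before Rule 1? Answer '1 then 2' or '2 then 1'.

1 then 2

Order 1 then 2:
  1 Intervocalic Voicing: [fuzdediki] → [fuzdedigi]
  2 Syncope: [fuzdedigi] → [fzdedgi]
  result: [fzdedgi]
Order 2 then 1:
  2 Syncope: [fuzdediki] → [fzdedki]
  1 Intervocalic Voicing: no change — [fzdedki]
  result: [fzdedki]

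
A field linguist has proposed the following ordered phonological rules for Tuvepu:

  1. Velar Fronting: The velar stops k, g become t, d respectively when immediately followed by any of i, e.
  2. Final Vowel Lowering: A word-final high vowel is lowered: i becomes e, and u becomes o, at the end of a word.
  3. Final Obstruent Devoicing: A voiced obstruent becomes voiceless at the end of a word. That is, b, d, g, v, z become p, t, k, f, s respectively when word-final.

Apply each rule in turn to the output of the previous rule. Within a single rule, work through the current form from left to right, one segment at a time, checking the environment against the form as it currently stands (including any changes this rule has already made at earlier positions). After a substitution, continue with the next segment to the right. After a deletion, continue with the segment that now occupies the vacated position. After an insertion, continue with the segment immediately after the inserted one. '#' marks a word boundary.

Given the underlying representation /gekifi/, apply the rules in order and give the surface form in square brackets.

[detife]

1 Velar Fronting: [gekifi] → [detifi]
2 Final Vowel Lowering: [detifi] → [detife]
3 Final Obstruent Devoicing: no change — [detife]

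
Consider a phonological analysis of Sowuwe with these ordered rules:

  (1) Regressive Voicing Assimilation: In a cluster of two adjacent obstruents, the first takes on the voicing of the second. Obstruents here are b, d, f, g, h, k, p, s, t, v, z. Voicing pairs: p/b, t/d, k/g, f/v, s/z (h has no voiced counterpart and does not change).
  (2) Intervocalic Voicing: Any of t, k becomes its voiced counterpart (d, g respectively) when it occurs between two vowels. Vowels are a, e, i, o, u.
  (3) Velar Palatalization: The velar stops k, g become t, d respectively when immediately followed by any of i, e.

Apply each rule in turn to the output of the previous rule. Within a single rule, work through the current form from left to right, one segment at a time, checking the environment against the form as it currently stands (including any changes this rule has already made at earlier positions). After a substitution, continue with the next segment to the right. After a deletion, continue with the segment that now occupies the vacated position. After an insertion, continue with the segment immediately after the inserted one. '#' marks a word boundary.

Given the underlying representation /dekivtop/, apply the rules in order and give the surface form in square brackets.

[dediftop]

(1) Regressive Voicing Assimilation: [dekivtop] → [dekiftop]
(2) Intervocalic Voicing: [dekiftop] → [degiftop]
(3) Velar Palatalization: [degiftop] → [dediftop]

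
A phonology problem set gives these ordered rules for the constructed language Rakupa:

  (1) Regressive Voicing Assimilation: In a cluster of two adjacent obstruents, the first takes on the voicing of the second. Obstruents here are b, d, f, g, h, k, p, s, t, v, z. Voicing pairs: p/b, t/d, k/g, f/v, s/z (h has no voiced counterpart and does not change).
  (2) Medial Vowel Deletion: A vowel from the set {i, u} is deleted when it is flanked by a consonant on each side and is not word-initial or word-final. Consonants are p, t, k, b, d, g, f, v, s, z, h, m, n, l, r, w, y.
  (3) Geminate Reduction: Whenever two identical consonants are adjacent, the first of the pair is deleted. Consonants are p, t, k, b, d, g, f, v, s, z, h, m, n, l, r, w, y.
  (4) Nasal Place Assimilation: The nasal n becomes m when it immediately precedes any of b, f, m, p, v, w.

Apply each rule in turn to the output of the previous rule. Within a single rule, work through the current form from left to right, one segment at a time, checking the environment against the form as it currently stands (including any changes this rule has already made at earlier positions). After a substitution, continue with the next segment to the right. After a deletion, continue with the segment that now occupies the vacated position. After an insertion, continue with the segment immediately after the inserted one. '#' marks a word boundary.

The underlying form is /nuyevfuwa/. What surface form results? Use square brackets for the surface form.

(1) Regressive Voicing Assimilation: [nuyevfuwa] → [nuyeffuwa]
(2) Medial Vowel Deletion: [nuyeffuwa] → [nyeffwa]
(3) Geminate Reduction: [nyeffwa] → [nyefwa]
(4) Nasal Place Assimilation: no change — [nyefwa]

[nyefwa]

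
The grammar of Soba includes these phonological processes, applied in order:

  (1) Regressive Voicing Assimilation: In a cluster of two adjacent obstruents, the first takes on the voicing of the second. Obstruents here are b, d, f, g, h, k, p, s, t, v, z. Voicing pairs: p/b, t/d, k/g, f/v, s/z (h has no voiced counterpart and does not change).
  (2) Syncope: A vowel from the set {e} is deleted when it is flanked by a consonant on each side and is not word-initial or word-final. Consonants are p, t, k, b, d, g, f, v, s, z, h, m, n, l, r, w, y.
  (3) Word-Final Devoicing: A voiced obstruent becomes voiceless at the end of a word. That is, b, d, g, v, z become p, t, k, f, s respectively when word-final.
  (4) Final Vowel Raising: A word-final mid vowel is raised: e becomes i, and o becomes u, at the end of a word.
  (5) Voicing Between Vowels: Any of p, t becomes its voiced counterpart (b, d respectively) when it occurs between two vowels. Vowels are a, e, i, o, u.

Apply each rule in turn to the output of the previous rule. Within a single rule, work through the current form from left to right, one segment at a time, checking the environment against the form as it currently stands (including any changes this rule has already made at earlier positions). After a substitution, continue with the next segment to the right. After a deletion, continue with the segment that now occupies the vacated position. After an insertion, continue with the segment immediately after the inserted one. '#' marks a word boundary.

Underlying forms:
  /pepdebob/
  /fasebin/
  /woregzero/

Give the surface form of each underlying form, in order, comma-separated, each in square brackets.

[pbdbop], [fasbin], [worgzru]

/pepdebob/:
  (1) Regressive Voicing Assimilation: [pepdebob] → [pebdebob]
  (2) Syncope: [pebdebob] → [pbdbob]
  (3) Word-Final Devoicing: [pbdbob] → [pbdbop]
  (4) Final Vowel Raising: no change — [pbdbop]
  (5) Voicing Between Vowels: no change — [pbdbop]
/fasebin/:
  (1) Regressive Voicing Assimilation: no change — [fasebin]
  (2) Syncope: [fasebin] → [fasbin]
  (3) Word-Final Devoicing: no change — [fasbin]
  (4) Final Vowel Raising: no change — [fasbin]
  (5) Voicing Between Vowels: no change — [fasbin]
/woregzero/:
  (1) Regressive Voicing Assimilation: no change — [woregzero]
  (2) Syncope: [woregzero] → [worgzro]
  (3) Word-Final Devoicing: no change — [worgzro]
  (4) Final Vowel Raising: [worgzro] → [worgzru]
  (5) Voicing Between Vowels: no change — [worgzru]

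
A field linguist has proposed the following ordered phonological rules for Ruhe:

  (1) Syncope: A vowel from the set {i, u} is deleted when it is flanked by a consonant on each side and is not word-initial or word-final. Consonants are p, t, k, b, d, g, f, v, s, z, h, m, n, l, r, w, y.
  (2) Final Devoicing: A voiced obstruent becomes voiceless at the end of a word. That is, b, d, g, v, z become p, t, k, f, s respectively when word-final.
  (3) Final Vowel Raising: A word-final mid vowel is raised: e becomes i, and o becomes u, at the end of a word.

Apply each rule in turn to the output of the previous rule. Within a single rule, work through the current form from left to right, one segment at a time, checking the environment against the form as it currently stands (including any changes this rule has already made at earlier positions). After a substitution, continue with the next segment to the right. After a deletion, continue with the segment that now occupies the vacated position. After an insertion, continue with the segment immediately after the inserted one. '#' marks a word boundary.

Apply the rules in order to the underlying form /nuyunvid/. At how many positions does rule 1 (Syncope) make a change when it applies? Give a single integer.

(1) Syncope: [nuyunvid] → [nynvd]
(2) Final Devoicing: [nynvd] → [nynvt]
(3) Final Vowel Raising: no change — [nynvt]
Rule 1 changed 3 position(s).

3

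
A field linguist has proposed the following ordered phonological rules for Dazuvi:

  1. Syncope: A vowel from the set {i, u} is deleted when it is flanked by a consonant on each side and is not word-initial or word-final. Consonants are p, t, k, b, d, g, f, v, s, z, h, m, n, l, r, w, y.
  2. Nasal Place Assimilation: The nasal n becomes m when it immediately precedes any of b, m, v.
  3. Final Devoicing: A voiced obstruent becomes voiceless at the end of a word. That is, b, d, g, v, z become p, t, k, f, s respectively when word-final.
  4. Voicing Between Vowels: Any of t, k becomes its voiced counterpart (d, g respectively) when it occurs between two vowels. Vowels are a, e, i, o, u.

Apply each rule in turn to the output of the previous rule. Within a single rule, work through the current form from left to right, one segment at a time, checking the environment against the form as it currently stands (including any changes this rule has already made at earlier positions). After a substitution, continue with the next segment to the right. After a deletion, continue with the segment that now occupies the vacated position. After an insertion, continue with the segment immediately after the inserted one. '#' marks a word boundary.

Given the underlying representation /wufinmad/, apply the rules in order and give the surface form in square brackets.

1 Syncope: [wufinmad] → [wfnmad]
2 Nasal Place Assimilation: [wfnmad] → [wfmmad]
3 Final Devoicing: [wfmmad] → [wfmmat]
4 Voicing Between Vowels: no change — [wfmmat]

[wfmmat]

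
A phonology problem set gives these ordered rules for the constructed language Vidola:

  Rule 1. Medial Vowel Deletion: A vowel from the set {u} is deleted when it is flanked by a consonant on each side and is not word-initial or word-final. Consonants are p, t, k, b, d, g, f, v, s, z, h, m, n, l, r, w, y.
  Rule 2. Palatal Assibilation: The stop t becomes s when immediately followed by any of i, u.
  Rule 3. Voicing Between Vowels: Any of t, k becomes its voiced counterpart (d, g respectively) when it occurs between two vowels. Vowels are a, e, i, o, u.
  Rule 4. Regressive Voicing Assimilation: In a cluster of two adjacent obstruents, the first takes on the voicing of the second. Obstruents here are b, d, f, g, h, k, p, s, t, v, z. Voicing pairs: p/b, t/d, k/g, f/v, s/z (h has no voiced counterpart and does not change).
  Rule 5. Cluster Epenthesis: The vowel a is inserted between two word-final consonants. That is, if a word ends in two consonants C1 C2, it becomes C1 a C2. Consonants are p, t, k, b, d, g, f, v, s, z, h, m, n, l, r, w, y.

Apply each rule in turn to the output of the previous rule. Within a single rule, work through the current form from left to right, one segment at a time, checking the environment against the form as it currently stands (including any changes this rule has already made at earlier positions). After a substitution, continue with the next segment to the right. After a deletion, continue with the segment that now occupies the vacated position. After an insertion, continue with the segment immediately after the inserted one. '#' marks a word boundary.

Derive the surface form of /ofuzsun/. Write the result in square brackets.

Rule 1 Medial Vowel Deletion: [ofuzsun] → [ofzsn]
Rule 2 Palatal Assibilation: no change — [ofzsn]
Rule 3 Voicing Between Vowels: no change — [ofzsn]
Rule 4 Regressive Voicing Assimilation: [ofzsn] → [ovssn]
Rule 5 Cluster Epenthesis: [ovssn] → [ovssan]

[ovssan]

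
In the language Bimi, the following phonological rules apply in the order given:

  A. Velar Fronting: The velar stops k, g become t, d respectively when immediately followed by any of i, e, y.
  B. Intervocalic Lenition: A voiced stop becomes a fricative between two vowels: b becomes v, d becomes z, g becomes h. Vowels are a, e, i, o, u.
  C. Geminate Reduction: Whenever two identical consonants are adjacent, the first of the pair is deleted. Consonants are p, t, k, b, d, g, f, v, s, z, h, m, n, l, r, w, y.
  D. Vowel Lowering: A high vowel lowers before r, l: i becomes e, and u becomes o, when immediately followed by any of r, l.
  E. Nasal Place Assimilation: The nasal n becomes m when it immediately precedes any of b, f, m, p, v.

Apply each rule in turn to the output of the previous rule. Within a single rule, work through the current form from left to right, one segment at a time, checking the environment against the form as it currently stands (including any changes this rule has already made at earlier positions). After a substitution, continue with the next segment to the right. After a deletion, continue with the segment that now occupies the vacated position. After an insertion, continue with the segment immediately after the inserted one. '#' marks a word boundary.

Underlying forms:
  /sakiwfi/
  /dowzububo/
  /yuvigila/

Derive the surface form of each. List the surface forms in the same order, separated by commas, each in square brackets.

[satiwfi], [dowzuvuvo], [yuvizela]

/sakiwfi/:
  A Velar Fronting: [sakiwfi] → [satiwfi]
  B Intervocalic Lenition: no change — [satiwfi]
  C Geminate Reduction: no change — [satiwfi]
  D Vowel Lowering: no change — [satiwfi]
  E Nasal Place Assimilation: no change — [satiwfi]
/dowzububo/:
  A Velar Fronting: no change — [dowzububo]
  B Intervocalic Lenition: [dowzububo] → [dowzuvuvo]
  C Geminate Reduction: no change — [dowzuvuvo]
  D Vowel Lowering: no change — [dowzuvuvo]
  E Nasal Place Assimilation: no change — [dowzuvuvo]
/yuvigila/:
  A Velar Fronting: [yuvigila] → [yuvidila]
  B Intervocalic Lenition: [yuvidila] → [yuvizila]
  C Geminate Reduction: no change — [yuvizila]
  D Vowel Lowering: [yuvizila] → [yuvizela]
  E Nasal Place Assimilation: no change — [yuvizela]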